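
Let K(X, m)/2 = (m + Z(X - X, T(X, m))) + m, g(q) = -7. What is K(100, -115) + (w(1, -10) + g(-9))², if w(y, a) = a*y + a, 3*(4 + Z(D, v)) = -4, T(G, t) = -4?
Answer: 775/3 ≈ 258.33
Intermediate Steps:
Z(D, v) = -16/3 (Z(D, v) = -4 + (⅓)*(-4) = -4 - 4/3 = -16/3)
w(y, a) = a + a*y
K(X, m) = -32/3 + 4*m (K(X, m) = 2*((m - 16/3) + m) = 2*((-16/3 + m) + m) = 2*(-16/3 + 2*m) = -32/3 + 4*m)
K(100, -115) + (w(1, -10) + g(-9))² = (-32/3 + 4*(-115)) + (-10*(1 + 1) - 7)² = (-32/3 - 460) + (-10*2 - 7)² = -1412/3 + (-20 - 7)² = -1412/3 + (-27)² = -1412/3 + 729 = 775/3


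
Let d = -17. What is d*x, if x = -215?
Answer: 3655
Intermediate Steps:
d*x = -17*(-215) = 3655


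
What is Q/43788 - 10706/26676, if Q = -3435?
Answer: -46702199/97340724 ≈ -0.47978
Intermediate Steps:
Q/43788 - 10706/26676 = -3435/43788 - 10706/26676 = -3435*1/43788 - 10706*1/26676 = -1145/14596 - 5353/13338 = -46702199/97340724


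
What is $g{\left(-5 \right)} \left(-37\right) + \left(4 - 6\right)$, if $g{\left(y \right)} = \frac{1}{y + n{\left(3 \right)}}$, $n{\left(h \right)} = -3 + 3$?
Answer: $\frac{27}{5} \approx 5.4$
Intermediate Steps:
$n{\left(h \right)} = 0$
$g{\left(y \right)} = \frac{1}{y}$ ($g{\left(y \right)} = \frac{1}{y + 0} = \frac{1}{y}$)
$g{\left(-5 \right)} \left(-37\right) + \left(4 - 6\right) = \frac{1}{-5} \left(-37\right) + \left(4 - 6\right) = \left(- \frac{1}{5}\right) \left(-37\right) + \left(4 - 6\right) = \frac{37}{5} - 2 = \frac{27}{5}$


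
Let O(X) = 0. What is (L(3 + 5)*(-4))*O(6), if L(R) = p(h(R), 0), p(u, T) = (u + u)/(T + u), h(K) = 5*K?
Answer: 0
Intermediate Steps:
p(u, T) = 2*u/(T + u) (p(u, T) = (2*u)/(T + u) = 2*u/(T + u))
L(R) = 2 (L(R) = 2*(5*R)/(0 + 5*R) = 2*(5*R)/((5*R)) = 2*(5*R)*(1/(5*R)) = 2)
(L(3 + 5)*(-4))*O(6) = (2*(-4))*0 = -8*0 = 0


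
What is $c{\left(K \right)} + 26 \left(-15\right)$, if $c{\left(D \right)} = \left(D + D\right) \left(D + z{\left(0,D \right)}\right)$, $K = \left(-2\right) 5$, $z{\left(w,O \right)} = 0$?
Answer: $-190$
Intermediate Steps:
$K = -10$
$c{\left(D \right)} = 2 D^{2}$ ($c{\left(D \right)} = \left(D + D\right) \left(D + 0\right) = 2 D D = 2 D^{2}$)
$c{\left(K \right)} + 26 \left(-15\right) = 2 \left(-10\right)^{2} + 26 \left(-15\right) = 2 \cdot 100 - 390 = 200 - 390 = -190$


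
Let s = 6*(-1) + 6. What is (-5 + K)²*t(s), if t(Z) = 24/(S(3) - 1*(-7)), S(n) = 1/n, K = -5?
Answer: 3600/11 ≈ 327.27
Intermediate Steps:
s = 0 (s = -6 + 6 = 0)
t(Z) = 36/11 (t(Z) = 24/(1/3 - 1*(-7)) = 24/(⅓ + 7) = 24/(22/3) = 24*(3/22) = 36/11)
(-5 + K)²*t(s) = (-5 - 5)²*(36/11) = (-10)²*(36/11) = 100*(36/11) = 3600/11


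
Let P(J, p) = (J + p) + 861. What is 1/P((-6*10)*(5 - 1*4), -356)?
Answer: 1/445 ≈ 0.0022472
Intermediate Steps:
P(J, p) = 861 + J + p
1/P((-6*10)*(5 - 1*4), -356) = 1/(861 + (-6*10)*(5 - 1*4) - 356) = 1/(861 - 60*(5 - 4) - 356) = 1/(861 - 60*1 - 356) = 1/(861 - 60 - 356) = 1/445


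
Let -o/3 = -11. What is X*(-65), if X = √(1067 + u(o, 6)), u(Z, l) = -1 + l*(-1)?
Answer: -130*√265 ≈ -2116.2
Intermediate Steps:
o = 33 (o = -3*(-11) = 33)
u(Z, l) = -1 - l
X = 2*√265 (X = √(1067 + (-1 - 1*6)) = √(1067 + (-1 - 6)) = √(1067 - 7) = √1060 = 2*√265 ≈ 32.558)
X*(-65) = (2*√265)*(-65) = -130*√265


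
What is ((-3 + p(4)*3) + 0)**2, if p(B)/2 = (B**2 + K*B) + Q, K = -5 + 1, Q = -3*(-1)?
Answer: 225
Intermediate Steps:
Q = 3
K = -4
p(B) = 6 - 8*B + 2*B**2 (p(B) = 2*((B**2 - 4*B) + 3) = 2*(3 + B**2 - 4*B) = 6 - 8*B + 2*B**2)
((-3 + p(4)*3) + 0)**2 = ((-3 + (6 - 8*4 + 2*4**2)*3) + 0)**2 = ((-3 + (6 - 32 + 2*16)*3) + 0)**2 = ((-3 + (6 - 32 + 32)*3) + 0)**2 = ((-3 + 6*3) + 0)**2 = ((-3 + 18) + 0)**2 = (15 + 0)**2 = 15**2 = 225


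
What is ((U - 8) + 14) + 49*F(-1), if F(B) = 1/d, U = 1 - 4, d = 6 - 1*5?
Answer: 52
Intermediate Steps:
d = 1 (d = 6 - 5 = 1)
U = -3
F(B) = 1 (F(B) = 1/1 = 1)
((U - 8) + 14) + 49*F(-1) = ((-3 - 8) + 14) + 49*1 = (-11 + 14) + 49 = 3 + 49 = 52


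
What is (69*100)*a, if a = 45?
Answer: 310500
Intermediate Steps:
(69*100)*a = (69*100)*45 = 6900*45 = 310500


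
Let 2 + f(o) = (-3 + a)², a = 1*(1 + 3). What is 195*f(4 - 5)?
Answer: -195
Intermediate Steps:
a = 4 (a = 1*4 = 4)
f(o) = -1 (f(o) = -2 + (-3 + 4)² = -2 + 1² = -2 + 1 = -1)
195*f(4 - 5) = 195*(-1) = -195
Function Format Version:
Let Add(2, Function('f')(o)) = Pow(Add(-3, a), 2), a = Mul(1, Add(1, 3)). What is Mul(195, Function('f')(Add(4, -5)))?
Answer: -195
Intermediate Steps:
a = 4 (a = Mul(1, 4) = 4)
Function('f')(o) = -1 (Function('f')(o) = Add(-2, Pow(Add(-3, 4), 2)) = Add(-2, Pow(1, 2)) = Add(-2, 1) = -1)
Mul(195, Function('f')(Add(4, -5))) = Mul(195, -1) = -195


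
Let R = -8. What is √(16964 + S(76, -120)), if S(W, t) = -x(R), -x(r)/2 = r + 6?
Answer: 8*√265 ≈ 130.23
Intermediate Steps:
x(r) = -12 - 2*r (x(r) = -2*(r + 6) = -2*(6 + r) = -12 - 2*r)
S(W, t) = -4 (S(W, t) = -(-12 - 2*(-8)) = -(-12 + 16) = -1*4 = -4)
√(16964 + S(76, -120)) = √(16964 - 4) = √16960 = 8*√265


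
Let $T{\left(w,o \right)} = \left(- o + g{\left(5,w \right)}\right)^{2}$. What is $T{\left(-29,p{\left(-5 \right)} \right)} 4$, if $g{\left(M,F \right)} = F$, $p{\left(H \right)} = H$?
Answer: $2304$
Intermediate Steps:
$T{\left(w,o \right)} = \left(w - o\right)^{2}$ ($T{\left(w,o \right)} = \left(- o + w\right)^{2} = \left(w - o\right)^{2}$)
$T{\left(-29,p{\left(-5 \right)} \right)} 4 = \left(-5 - -29\right)^{2} \cdot 4 = \left(-5 + 29\right)^{2} \cdot 4 = 24^{2} \cdot 4 = 576 \cdot 4 = 2304$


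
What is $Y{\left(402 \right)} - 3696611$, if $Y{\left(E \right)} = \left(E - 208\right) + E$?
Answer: $-3696015$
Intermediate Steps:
$Y{\left(E \right)} = -208 + 2 E$ ($Y{\left(E \right)} = \left(-208 + E\right) + E = -208 + 2 E$)
$Y{\left(402 \right)} - 3696611 = \left(-208 + 2 \cdot 402\right) - 3696611 = \left(-208 + 804\right) - 3696611 = 596 - 3696611 = -3696015$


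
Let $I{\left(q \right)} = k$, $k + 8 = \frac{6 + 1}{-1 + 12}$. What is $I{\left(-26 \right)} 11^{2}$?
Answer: $-891$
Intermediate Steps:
$k = - \frac{81}{11}$ ($k = -8 + \frac{6 + 1}{-1 + 12} = -8 + \frac{7}{11} = - \frac{81}{11} \approx -7.3636$)
$I{\left(q \right)} = - \frac{81}{11}$
$I{\left(-26 \right)} 11^{2} = - \frac{81 \cdot 11^{2}}{11} = \left(- \frac{81}{11}\right) 121 = -891$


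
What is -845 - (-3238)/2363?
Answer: -1993497/2363 ≈ -843.63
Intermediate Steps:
-845 - (-3238)/2363 = -845 - 1*(-3238/2363) = -845 + 3238/2363 = -1993497/2363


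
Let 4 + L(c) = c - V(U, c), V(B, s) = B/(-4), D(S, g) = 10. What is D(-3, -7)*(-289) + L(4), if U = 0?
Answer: -2890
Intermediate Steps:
V(B, s) = -B/4 (V(B, s) = B*(-¼) = -B/4)
L(c) = -4 + c (L(c) = -4 + (c - (-1)*0/4) = -4 + (c - 1*0) = -4 + (c + 0) = -4 + c)
D(-3, -7)*(-289) + L(4) = 10*(-289) + (-4 + 4) = -2890 + 0 = -2890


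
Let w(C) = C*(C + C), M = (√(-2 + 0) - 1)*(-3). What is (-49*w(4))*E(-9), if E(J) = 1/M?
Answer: -1568/9 - 1568*I*√2/9 ≈ -174.22 - 246.39*I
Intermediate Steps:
M = 3 - 3*I*√2 (M = (√(-2) - 1)*(-3) = (I*√2 - 1)*(-3) = (-1 + I*√2)*(-3) = 3 - 3*I*√2 ≈ 3.0 - 4.2426*I)
w(C) = 2*C² (w(C) = C*(2*C) = 2*C²)
E(J) = 1/(3 - 3*I*√2)
(-49*w(4))*E(-9) = (-98*4²)*(⅑ + I*√2/9) = (-98*16)*(⅑ + I*√2/9) = (-49*32)*(⅑ + I*√2/9) = -1568*(⅑ + I*√2/9) = -1568/9 - 1568*I*√2/9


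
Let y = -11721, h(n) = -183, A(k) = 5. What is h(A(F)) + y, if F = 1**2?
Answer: -11904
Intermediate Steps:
F = 1
h(A(F)) + y = -183 - 11721 = -11904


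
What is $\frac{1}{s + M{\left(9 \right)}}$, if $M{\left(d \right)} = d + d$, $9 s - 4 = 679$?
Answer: $\frac{9}{845} \approx 0.010651$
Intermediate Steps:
$s = \frac{683}{9}$ ($s = \frac{4}{9} + \frac{1}{9} \cdot 679 = \frac{4}{9} + \frac{679}{9} = \frac{683}{9} \approx 75.889$)
$M{\left(d \right)} = 2 d$
$\frac{1}{s + M{\left(9 \right)}} = \frac{1}{\frac{683}{9} + 2 \cdot 9} = \frac{1}{\frac{683}{9} + 18} = \frac{1}{\frac{845}{9}} = \frac{9}{845}$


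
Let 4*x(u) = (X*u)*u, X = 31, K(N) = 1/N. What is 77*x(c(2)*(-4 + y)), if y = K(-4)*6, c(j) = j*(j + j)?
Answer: 1155308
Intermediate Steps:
c(j) = 2*j² (c(j) = j*(2*j) = 2*j²)
y = -3/2 (y = 6/(-4) = -¼*6 = -3/2 ≈ -1.5000)
x(u) = 31*u²/4 (x(u) = ((31*u)*u)/4 = (31*u²)/4 = 31*u²/4)
77*x(c(2)*(-4 + y)) = 77*(31*((2*2²)*(-4 - 3/2))²/4) = 77*(31*((2*4)*(-11/2))²/4) = 77*(31*(8*(-11/2))²/4) = 77*((31/4)*(-44)²) = 77*((31/4)*1936) = 77*15004 = 1155308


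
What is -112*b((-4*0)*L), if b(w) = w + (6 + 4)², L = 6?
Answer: -11200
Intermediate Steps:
b(w) = 100 + w (b(w) = w + 10² = w + 100 = 100 + w)
-112*b((-4*0)*L) = -112*(100 - 4*0*6) = -112*(100 + 0*6) = -112*(100 + 0) = -112*100 = -11200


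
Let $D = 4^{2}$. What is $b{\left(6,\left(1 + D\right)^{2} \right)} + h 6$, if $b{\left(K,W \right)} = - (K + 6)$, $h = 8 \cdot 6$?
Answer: $276$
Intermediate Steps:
$D = 16$
$h = 48$
$b{\left(K,W \right)} = -6 - K$ ($b{\left(K,W \right)} = - (6 + K) = -6 - K$)
$b{\left(6,\left(1 + D\right)^{2} \right)} + h 6 = \left(-6 - 6\right) + 48 \cdot 6 = \left(-6 - 6\right) + 288 = -12 + 288 = 276$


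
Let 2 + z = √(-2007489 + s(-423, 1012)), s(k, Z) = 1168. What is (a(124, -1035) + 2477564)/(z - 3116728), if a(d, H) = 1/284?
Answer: -1096509524050605/1379389121689382 - 703628177*I*√2006321/2758778243378764 ≈ -0.79492 - 0.00036127*I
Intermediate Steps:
a(d, H) = 1/284
z = -2 + I*√2006321 (z = -2 + √(-2007489 + 1168) = -2 + √(-2006321) = -2 + I*√2006321 ≈ -2.0 + 1416.4*I)
(a(124, -1035) + 2477564)/(z - 3116728) = (1/284 + 2477564)/((-2 + I*√2006321) - 3116728) = 703628177/(284*(-3116730 + I*√2006321))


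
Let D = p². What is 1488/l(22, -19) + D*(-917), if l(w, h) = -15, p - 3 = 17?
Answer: -1834496/5 ≈ -3.6690e+5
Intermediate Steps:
p = 20 (p = 3 + 17 = 20)
D = 400 (D = 20² = 400)
1488/l(22, -19) + D*(-917) = 1488/(-15) + 400*(-917) = 1488*(-1/15) - 366800 = -496/5 - 366800 = -1834496/5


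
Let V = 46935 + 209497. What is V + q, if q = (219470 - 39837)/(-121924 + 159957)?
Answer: 9753057889/38033 ≈ 2.5644e+5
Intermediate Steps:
q = 179633/38033 ≈ 4.7231
V = 256432
V + q = 256432 + 179633/38033 = 9753057889/38033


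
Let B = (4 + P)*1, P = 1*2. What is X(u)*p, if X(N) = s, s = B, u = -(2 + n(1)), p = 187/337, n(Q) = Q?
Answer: 1122/337 ≈ 3.3294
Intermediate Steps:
P = 2
B = 6 (B = (4 + 2)*1 = 6*1 = 6)
p = 187/337 (p = 187*(1/337) = 187/337 ≈ 0.55490)
u = -3 (u = -(2 + 1) = -1*3 = -3)
s = 6
X(N) = 6
X(u)*p = 6*(187/337) = 1122/337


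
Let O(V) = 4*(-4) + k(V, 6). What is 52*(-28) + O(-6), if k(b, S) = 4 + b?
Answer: -1474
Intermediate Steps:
O(V) = -12 + V (O(V) = 4*(-4) + (4 + V) = -16 + (4 + V) = -12 + V)
52*(-28) + O(-6) = 52*(-28) + (-12 - 6) = -1456 - 18 = -1474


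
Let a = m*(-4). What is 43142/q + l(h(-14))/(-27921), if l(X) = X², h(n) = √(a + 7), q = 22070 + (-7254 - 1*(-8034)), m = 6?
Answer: 602478116/318997425 ≈ 1.8887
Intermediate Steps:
a = -24 (a = 6*(-4) = -24)
q = 22850 (q = 22070 + (-7254 + 8034) = 22070 + 780 = 22850)
h(n) = I*√17 (h(n) = √(-24 + 7) = √(-17) = I*√17)
43142/q + l(h(-14))/(-27921) = 43142/22850 + (I*√17)²/(-27921) = 43142*(1/22850) - 17*(-1/27921) = 21571/11425 + 17/27921 = 602478116/318997425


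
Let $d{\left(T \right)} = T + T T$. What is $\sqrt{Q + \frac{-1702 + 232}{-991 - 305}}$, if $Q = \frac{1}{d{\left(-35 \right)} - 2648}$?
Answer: $\frac{\sqrt{13222}}{108} \approx 1.0647$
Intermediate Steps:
$d{\left(T \right)} = T + T^{2}$
$Q = - \frac{1}{1458}$ ($Q = \frac{1}{- 35 \left(1 - 35\right) - 2648} = \frac{1}{\left(-35\right) \left(-34\right) - 2648} = \frac{1}{1190 - 2648} = \frac{1}{-1458} = - \frac{1}{1458} \approx -0.00068587$)
$\sqrt{Q + \frac{-1702 + 232}{-991 - 305}} = \sqrt{- \frac{1}{1458} + \frac{-1702 + 232}{-991 - 305}} = \sqrt{- \frac{1}{1458} - \frac{1470}{-1296}} = \sqrt{- \frac{1}{1458} - - \frac{245}{216}} = \sqrt{- \frac{1}{1458} + \frac{245}{216}} = \sqrt{\frac{6611}{5832}} = \frac{\sqrt{13222}}{108}$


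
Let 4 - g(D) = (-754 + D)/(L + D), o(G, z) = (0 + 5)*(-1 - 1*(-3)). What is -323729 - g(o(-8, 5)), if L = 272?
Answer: -15215575/47 ≈ -3.2374e+5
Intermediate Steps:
o(G, z) = 10 (o(G, z) = 5*(-1 + 3) = 5*2 = 10)
g(D) = 4 - (-754 + D)/(272 + D)
-323729 - g(o(-8, 5)) = -323729 - 3*(614 + 10)/(272 + 10) = -323729 - 3*624/282 = -323729 - 1*312/47 = -323729 - 312/47 = -15215575/47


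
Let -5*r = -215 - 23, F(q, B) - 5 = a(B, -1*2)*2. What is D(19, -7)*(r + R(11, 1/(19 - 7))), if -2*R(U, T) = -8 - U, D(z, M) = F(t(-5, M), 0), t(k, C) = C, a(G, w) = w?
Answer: 571/10 ≈ 57.100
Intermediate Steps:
F(q, B) = 1 (F(q, B) = 5 - 1*2*2 = 5 - 2*2 = 5 - 4 = 1)
D(z, M) = 1
R(U, T) = 4 + U/2 (R(U, T) = -(-8 - U)/2 = 4 + U/2)
r = 238/5 (r = -(-215 - 23)/5 = -1/5*(-238) = 238/5 ≈ 47.600)
D(19, -7)*(r + R(11, 1/(19 - 7))) = 1*(238/5 + (4 + (1/2)*11)) = 1*(238/5 + (4 + 11/2)) = 1*(238/5 + 19/2) = 1*(571/10) = 571/10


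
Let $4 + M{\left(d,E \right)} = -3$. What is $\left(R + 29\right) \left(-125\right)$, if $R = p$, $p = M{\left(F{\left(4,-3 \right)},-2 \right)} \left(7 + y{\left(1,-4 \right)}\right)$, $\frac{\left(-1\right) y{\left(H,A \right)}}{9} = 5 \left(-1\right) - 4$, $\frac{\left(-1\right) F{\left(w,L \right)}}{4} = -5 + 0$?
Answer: $73375$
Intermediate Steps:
$F{\left(w,L \right)} = 20$ ($F{\left(w,L \right)} = - 4 \left(-5 + 0\right) = \left(-4\right) \left(-5\right) = 20$)
$M{\left(d,E \right)} = -7$ ($M{\left(d,E \right)} = -4 - 3 = -7$)
$y{\left(H,A \right)} = 81$ ($y{\left(H,A \right)} = - 9 \left(5 \left(-1\right) - 4\right) = - 9 \left(-5 - 4\right) = \left(-9\right) \left(-9\right) = 81$)
$p = -616$ ($p = - 7 \left(7 + 81\right) = \left(-7\right) 88 = -616$)
$R = -616$
$\left(R + 29\right) \left(-125\right) = \left(-616 + 29\right) \left(-125\right) = \left(-587\right) \left(-125\right) = 73375$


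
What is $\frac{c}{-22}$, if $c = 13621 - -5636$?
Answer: $- \frac{19257}{22} \approx -875.32$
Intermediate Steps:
$c = 19257$ ($c = 13621 + 5636 = 19257$)
$\frac{c}{-22} = \frac{19257}{-22} = 19257 \left(- \frac{1}{22}\right) = - \frac{19257}{22}$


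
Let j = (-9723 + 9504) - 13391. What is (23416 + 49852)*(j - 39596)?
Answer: -3898297208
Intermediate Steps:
j = -13610 (j = -219 - 13391 = -13610)
(23416 + 49852)*(j - 39596) = (23416 + 49852)*(-13610 - 39596) = 73268*(-53206) = -3898297208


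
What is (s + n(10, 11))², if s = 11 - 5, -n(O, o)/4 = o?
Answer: 1444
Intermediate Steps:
n(O, o) = -4*o
s = 6
(s + n(10, 11))² = (6 - 4*11)² = (6 - 44)² = (-38)² = 1444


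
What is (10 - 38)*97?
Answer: -2716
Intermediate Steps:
(10 - 38)*97 = -28*97 = -2716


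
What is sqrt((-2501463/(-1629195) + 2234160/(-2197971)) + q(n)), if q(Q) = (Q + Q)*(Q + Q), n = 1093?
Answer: sqrt(84054871257188745829736964865)/132626791235 ≈ 2186.0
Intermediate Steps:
q(Q) = 4*Q**2 (q(Q) = (2*Q)*(2*Q) = 4*Q**2)
sqrt((-2501463/(-1629195) + 2234160/(-2197971)) + q(n)) = sqrt((-2501463/(-1629195) + 2234160/(-2197971)) + 4*1093**2) = sqrt((-2501463*(-1/1629195) + 2234160*(-1/2197971)) + 4*1194649) = sqrt((833821/543065 - 248240/244219) + 4778596) = sqrt(68824475199/132626791235 + 4778596) = sqrt(633769922912881259/132626791235) = sqrt(84054871257188745829736964865)/132626791235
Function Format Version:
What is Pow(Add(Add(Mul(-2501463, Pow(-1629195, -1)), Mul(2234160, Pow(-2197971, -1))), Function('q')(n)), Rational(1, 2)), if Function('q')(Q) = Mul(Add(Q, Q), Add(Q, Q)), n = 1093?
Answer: Mul(Rational(1, 132626791235), Pow(84054871257188745829736964865, Rational(1, 2))) ≈ 2186.0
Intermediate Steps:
Function('q')(Q) = Mul(4, Pow(Q, 2)) (Function('q')(Q) = Mul(Mul(2, Q), Mul(2, Q)) = Mul(4, Pow(Q, 2)))
Pow(Add(Add(Mul(-2501463, Pow(-1629195, -1)), Mul(2234160, Pow(-2197971, -1))), Function('q')(n)), Rational(1, 2)) = Pow(Add(Add(Mul(-2501463, Pow(-1629195, -1)), Mul(2234160, Pow(-2197971, -1))), Mul(4, Pow(1093, 2))), Rational(1, 2)) = Pow(Add(Add(Mul(-2501463, Rational(-1, 1629195)), Mul(2234160, Rational(-1, 2197971))), Mul(4, 1194649)), Rational(1, 2)) = Pow(Add(Add(Rational(833821, 543065), Rational(-248240, 244219)), 4778596), Rational(1, 2)) = Pow(Add(Rational(68824475199, 132626791235), 4778596), Rational(1, 2)) = Pow(Rational(633769922912881259, 132626791235), Rational(1, 2)) = Mul(Rational(1, 132626791235), Pow(84054871257188745829736964865, Rational(1, 2)))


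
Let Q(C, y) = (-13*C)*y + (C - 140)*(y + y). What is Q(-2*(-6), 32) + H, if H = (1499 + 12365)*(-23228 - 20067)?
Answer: -600255064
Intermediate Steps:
H = -600241880 (H = 13864*(-43295) = -600241880)
Q(C, y) = -13*C*y + 2*y*(-140 + C) (Q(C, y) = -13*C*y + (-140 + C)*(2*y) = -13*C*y + 2*y*(-140 + C))
Q(-2*(-6), 32) + H = -1*32*(280 + 11*(-2*(-6))) - 600241880 = -1*32*(280 + 11*12) - 600241880 = -1*32*(280 + 132) - 600241880 = -1*32*412 - 600241880 = -13184 - 600241880 = -600255064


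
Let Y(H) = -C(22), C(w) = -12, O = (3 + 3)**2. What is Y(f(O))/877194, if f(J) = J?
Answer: 2/146199 ≈ 1.3680e-5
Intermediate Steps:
O = 36 (O = 6**2 = 36)
Y(H) = 12 (Y(H) = -1*(-12) = 12)
Y(f(O))/877194 = 12/877194 = 12*(1/877194) = 2/146199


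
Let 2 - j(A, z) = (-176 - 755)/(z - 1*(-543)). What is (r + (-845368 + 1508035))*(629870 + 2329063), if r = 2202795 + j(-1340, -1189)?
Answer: 288276198669291/34 ≈ 8.4787e+12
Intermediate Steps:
j(A, z) = 2 + 931/(543 + z) (j(A, z) = 2 - (-176 - 755)/(z - 1*(-543)) = 2 - (-931)/(z + 543) = 2 - (-931)/(543 + z) = 2 + 931/(543 + z))
r = 74895049/34 (r = 2202795 + (2017 + 2*(-1189))/(543 - 1189) = 2202795 + (2017 - 2378)/(-646) = 2202795 - 1/646*(-361) = 2202795 + 19/34 = 74895049/34 ≈ 2.2028e+6)
(r + (-845368 + 1508035))*(629870 + 2329063) = (74895049/34 + (-845368 + 1508035))*(629870 + 2329063) = (74895049/34 + 662667)*2958933 = (97425727/34)*2958933 = 288276198669291/34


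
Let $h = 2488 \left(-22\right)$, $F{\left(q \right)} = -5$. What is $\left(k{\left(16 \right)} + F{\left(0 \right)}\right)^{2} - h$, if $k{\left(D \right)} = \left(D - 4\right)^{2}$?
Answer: $74057$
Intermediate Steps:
$k{\left(D \right)} = \left(-4 + D\right)^{2}$
$h = -54736$
$\left(k{\left(16 \right)} + F{\left(0 \right)}\right)^{2} - h = \left(\left(-4 + 16\right)^{2} - 5\right)^{2} - -54736 = \left(12^{2} - 5\right)^{2} + 54736 = \left(144 - 5\right)^{2} + 54736 = 139^{2} + 54736 = 19321 + 54736 = 74057$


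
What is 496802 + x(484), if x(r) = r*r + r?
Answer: 731542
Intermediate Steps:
x(r) = r + r**2 (x(r) = r**2 + r = r + r**2)
496802 + x(484) = 496802 + 484*(1 + 484) = 496802 + 484*485 = 496802 + 234740 = 731542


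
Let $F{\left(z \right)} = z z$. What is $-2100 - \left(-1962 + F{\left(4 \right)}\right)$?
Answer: $-154$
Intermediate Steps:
$F{\left(z \right)} = z^{2}$
$-2100 - \left(-1962 + F{\left(4 \right)}\right) = -2100 + \left(1962 - 4^{2}\right) = -2100 + \left(1962 - 16\right) = -2100 + 1946 = -154$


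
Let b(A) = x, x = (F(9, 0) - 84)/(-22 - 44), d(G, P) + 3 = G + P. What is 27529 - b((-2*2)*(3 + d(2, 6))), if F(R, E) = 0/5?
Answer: 302805/11 ≈ 27528.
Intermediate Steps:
d(G, P) = -3 + G + P (d(G, P) = -3 + (G + P) = -3 + G + P)
F(R, E) = 0 (F(R, E) = 0*(1/5) = 0)
x = 14/11 (x = (0 - 84)/(-22 - 44) = -84/(-66) = -84*(-1/66) = 14/11 ≈ 1.2727)
b(A) = 14/11
27529 - b((-2*2)*(3 + d(2, 6))) = 27529 - 1*14/11 = 27529 - 14/11 = 302805/11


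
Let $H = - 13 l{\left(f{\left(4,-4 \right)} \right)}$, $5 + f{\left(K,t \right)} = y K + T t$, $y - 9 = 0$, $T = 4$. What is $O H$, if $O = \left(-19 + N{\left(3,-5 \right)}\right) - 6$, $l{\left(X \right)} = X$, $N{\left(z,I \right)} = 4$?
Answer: $4095$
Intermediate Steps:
$y = 9$ ($y = 9 + 0 = 9$)
$f{\left(K,t \right)} = -5 + 4 t + 9 K$ ($f{\left(K,t \right)} = -5 + \left(9 K + 4 t\right) = -5 + \left(4 t + 9 K\right) = -5 + 4 t + 9 K$)
$O = -21$ ($O = \left(-19 + 4\right) - 6 = -15 - 6 = -21$)
$H = -195$ ($H = - 13 \left(-5 + 4 \left(-4\right) + 9 \cdot 4\right) = - 13 \left(-5 - 16 + 36\right) = \left(-13\right) 15 = -195$)
$O H = \left(-21\right) \left(-195\right) = 4095$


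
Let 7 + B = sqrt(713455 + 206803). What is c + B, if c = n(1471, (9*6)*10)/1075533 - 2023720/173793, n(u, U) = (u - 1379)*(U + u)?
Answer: -20192190637/1093100039 + sqrt(920258) ≈ 940.83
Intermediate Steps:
B = -7 + sqrt(920258) (B = -7 + sqrt(713455 + 206803) = -7 + sqrt(920258) ≈ 952.30)
n(u, U) = (-1379 + u)*(U + u)
c = -12540490364/1093100039 (c = (1471**2 - 1379*9*6*10 - 1379*1471 + ((9*6)*10)*1471)/1075533 - 2023720/173793 = (2163841 - 74466*10 - 2028509 + (54*10)*1471)*(1/1075533) - 2023720*1/173793 = (2163841 - 1379*540 - 2028509 + 540*1471)*(1/1075533) - 2023720/173793 = (2163841 - 744660 - 2028509 + 794340)*(1/1075533) - 2023720/173793 = 185012*(1/1075533) - 2023720/173793 = 185012/1075533 - 2023720/173793 = -12540490364/1093100039 ≈ -11.472)
c + B = -12540490364/1093100039 + (-7 + sqrt(920258)) = -20192190637/1093100039 + sqrt(920258)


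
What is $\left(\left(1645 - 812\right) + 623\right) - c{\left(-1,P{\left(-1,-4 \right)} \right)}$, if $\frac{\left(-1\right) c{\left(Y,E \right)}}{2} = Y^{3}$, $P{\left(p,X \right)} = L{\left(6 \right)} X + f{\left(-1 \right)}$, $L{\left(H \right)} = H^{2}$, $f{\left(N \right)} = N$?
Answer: $1454$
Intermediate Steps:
$P{\left(p,X \right)} = -1 + 36 X$ ($P{\left(p,X \right)} = 6^{2} X - 1 = 36 X - 1 = -1 + 36 X$)
$c{\left(Y,E \right)} = - 2 Y^{3}$
$\left(\left(1645 - 812\right) + 623\right) - c{\left(-1,P{\left(-1,-4 \right)} \right)} = \left(\left(1645 - 812\right) + 623\right) - - 2 \left(-1\right)^{3} = \left(833 + 623\right) - \left(-2\right) \left(-1\right) = 1456 - 2 = 1454$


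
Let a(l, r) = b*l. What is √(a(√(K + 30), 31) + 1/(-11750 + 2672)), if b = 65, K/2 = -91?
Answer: √(-9078 + 10713310920*I*√38)/9078 ≈ 20.017 + 20.017*I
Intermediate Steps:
K = -182 (K = 2*(-91) = -182)
a(l, r) = 65*l
√(a(√(K + 30), 31) + 1/(-11750 + 2672)) = √(65*√(-182 + 30) + 1/(-11750 + 2672)) = √(65*√(-152) + 1/(-9078)) = √(65*(2*I*√38) - 1/9078) = √(130*I*√38 - 1/9078) = √(-1/9078 + 130*I*√38)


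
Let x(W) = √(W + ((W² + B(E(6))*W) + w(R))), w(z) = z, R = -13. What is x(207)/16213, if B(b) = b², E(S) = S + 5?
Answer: √68090/16213 ≈ 0.016095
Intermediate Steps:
E(S) = 5 + S
x(W) = √(-13 + W² + 122*W) (x(W) = √(W + ((W² + (5 + 6)²*W) - 13)) = √(W + ((W² + 11²*W) - 13)) = √(W + ((W² + 121*W) - 13)) = √(W + (-13 + W² + 121*W)) = √(-13 + W² + 122*W))
x(207)/16213 = √(-13 + 207² + 122*207)/16213 = √(-13 + 42849 + 25254)*(1/16213) = √68090*(1/16213) = √68090/16213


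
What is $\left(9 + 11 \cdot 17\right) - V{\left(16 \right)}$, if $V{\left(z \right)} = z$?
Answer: $180$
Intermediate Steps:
$\left(9 + 11 \cdot 17\right) - V{\left(16 \right)} = \left(9 + 11 \cdot 17\right) - 16 = \left(9 + 187\right) - 16 = 196 - 16 = 180$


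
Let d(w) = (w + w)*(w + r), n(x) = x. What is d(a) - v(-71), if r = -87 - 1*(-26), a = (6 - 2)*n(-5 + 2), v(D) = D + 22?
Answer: 1801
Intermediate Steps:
v(D) = 22 + D
a = -12 (a = (6 - 2)*(-5 + 2) = 4*(-3) = -12)
r = -61 (r = -87 + 26 = -61)
d(w) = 2*w*(-61 + w) (d(w) = (w + w)*(w - 61) = (2*w)*(-61 + w) = 2*w*(-61 + w))
d(a) - v(-71) = 2*(-12)*(-61 - 12) - (22 - 71) = 2*(-12)*(-73) - 1*(-49) = 1752 + 49 = 1801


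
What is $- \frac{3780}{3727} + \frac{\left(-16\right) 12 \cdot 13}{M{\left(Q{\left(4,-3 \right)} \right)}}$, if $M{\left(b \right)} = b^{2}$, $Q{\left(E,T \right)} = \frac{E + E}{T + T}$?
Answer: $- \frac{5236488}{3727} \approx -1405.0$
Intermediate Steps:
$Q{\left(E,T \right)} = \frac{E}{T}$ ($Q{\left(E,T \right)} = \frac{2 E}{2 T} = 2 E \frac{1}{2 T} = \frac{E}{T}$)
$- \frac{3780}{3727} + \frac{\left(-16\right) 12 \cdot 13}{M{\left(Q{\left(4,-3 \right)} \right)}} = - \frac{3780}{3727} + \frac{\left(-16\right) 12 \cdot 13}{\left(\frac{4}{-3}\right)^{2}} = \left(-3780\right) \frac{1}{3727} + \frac{\left(-192\right) 13}{\left(4 \left(- \frac{1}{3}\right)\right)^{2}} = - \frac{3780}{3727} - \frac{2496}{\left(- \frac{4}{3}\right)^{2}} = - \frac{3780}{3727} - \frac{2496}{\frac{16}{9}} = - \frac{3780}{3727} - 1404 = - \frac{5236488}{3727}$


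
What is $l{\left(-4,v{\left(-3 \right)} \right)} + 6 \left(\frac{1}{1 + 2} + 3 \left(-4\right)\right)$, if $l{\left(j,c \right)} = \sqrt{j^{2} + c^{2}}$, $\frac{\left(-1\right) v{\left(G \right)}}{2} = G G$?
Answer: $-70 + 2 \sqrt{85} \approx -51.561$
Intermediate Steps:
$v{\left(G \right)} = - 2 G^{2}$ ($v{\left(G \right)} = - 2 G G = - 2 G^{2}$)
$l{\left(j,c \right)} = \sqrt{c^{2} + j^{2}}$
$l{\left(-4,v{\left(-3 \right)} \right)} + 6 \left(\frac{1}{1 + 2} + 3 \left(-4\right)\right) = \sqrt{\left(- 2 \left(-3\right)^{2}\right)^{2} + \left(-4\right)^{2}} + 6 \left(\frac{1}{1 + 2} + 3 \left(-4\right)\right) = \sqrt{\left(\left(-2\right) 9\right)^{2} + 16} + 6 \left(\frac{1}{3} - 12\right) = \sqrt{\left(-18\right)^{2} + 16} + 6 \left(\frac{1}{3} - 12\right) = \sqrt{324 + 16} + 6 \left(- \frac{35}{3}\right) = \sqrt{340} - 70 = 2 \sqrt{85} - 70 = -70 + 2 \sqrt{85}$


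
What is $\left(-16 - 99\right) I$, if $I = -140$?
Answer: $16100$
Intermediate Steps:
$\left(-16 - 99\right) I = \left(-16 - 99\right) \left(-140\right) = \left(-115\right) \left(-140\right) = 16100$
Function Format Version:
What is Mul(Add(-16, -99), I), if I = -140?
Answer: 16100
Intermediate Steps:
Mul(Add(-16, -99), I) = Mul(Add(-16, -99), -140) = Mul(-115, -140) = 16100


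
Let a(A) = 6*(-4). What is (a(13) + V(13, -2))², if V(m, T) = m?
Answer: 121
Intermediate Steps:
a(A) = -24
(a(13) + V(13, -2))² = (-24 + 13)² = (-11)² = 121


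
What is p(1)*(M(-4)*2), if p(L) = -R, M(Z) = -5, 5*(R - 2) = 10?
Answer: 40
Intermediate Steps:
R = 4 (R = 2 + (⅕)*10 = 2 + 2 = 4)
p(L) = -4 (p(L) = -1*4 = -4)
p(1)*(M(-4)*2) = -(-20)*2 = -4*(-10) = 40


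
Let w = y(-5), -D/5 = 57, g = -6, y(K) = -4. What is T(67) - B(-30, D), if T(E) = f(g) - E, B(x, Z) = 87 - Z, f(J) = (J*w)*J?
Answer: -583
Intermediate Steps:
D = -285 (D = -5*57 = -285)
w = -4
f(J) = -4*J**2 (f(J) = (J*(-4))*J = (-4*J)*J = -4*J**2)
T(E) = -144 - E (T(E) = -4*(-6)**2 - E = -4*36 - E = -144 - E)
T(67) - B(-30, D) = (-144 - 1*67) - (87 - 1*(-285)) = (-144 - 67) - (87 + 285) = -211 - 1*372 = -211 - 372 = -583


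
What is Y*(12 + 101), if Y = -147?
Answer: -16611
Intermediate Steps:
Y*(12 + 101) = -147*(12 + 101) = -147*113 = -16611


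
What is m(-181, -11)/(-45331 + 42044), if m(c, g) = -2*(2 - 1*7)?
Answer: -10/3287 ≈ -0.0030423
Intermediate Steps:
m(c, g) = 10 (m(c, g) = -2*(2 - 7) = -2*(-5) = 10)
m(-181, -11)/(-45331 + 42044) = 10/(-45331 + 42044) = 10/(-3287) = 10*(-1/3287) = -10/3287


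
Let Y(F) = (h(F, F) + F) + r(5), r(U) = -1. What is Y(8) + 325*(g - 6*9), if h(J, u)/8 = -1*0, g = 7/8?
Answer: -138069/8 ≈ -17259.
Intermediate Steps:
g = 7/8 (g = 7*(⅛) = 7/8 ≈ 0.87500)
h(J, u) = 0 (h(J, u) = 8*(-1*0) = 8*0 = 0)
Y(F) = -1 + F (Y(F) = (0 + F) - 1 = F - 1 = -1 + F)
Y(8) + 325*(g - 6*9) = (-1 + 8) + 325*(7/8 - 6*9) = 7 + 325*(7/8 - 54) = 7 + 325*(-425/8) = 7 - 138125/8 = -138069/8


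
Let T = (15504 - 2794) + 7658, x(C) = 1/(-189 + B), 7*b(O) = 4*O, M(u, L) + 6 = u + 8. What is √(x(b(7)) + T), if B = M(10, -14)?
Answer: 23*√1206255/177 ≈ 142.72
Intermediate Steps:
M(u, L) = 2 + u (M(u, L) = -6 + (u + 8) = -6 + (8 + u) = 2 + u)
b(O) = 4*O/7 (b(O) = (4*O)/7 = 4*O/7)
B = 12 (B = 2 + 10 = 12)
x(C) = -1/177 (x(C) = 1/(-189 + 12) = 1/(-177) = -1/177)
T = 20368 (T = 12710 + 7658 = 20368)
√(x(b(7)) + T) = √(-1/177 + 20368) = √(3605135/177) = 23*√1206255/177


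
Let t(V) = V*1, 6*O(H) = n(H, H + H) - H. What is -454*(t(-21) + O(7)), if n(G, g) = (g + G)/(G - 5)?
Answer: 55615/6 ≈ 9269.2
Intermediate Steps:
n(G, g) = (G + g)/(-5 + G)
O(H) = -H/6 + H/(2*(-5 + H)) (O(H) = ((H + (H + H))/(-5 + H) - H)/6 = ((H + 2*H)/(-5 + H) - H)/6 = ((3*H)/(-5 + H) - H)/6 = (3*H/(-5 + H) - H)/6 = (-H + 3*H/(-5 + H))/6 = -H/6 + H/(2*(-5 + H)))
t(V) = V
-454*(t(-21) + O(7)) = -454*(-21 + (⅙)*7*(8 - 1*7)/(-5 + 7)) = -454*(-21 + (⅙)*7*(8 - 7)/2) = -454*(-21 + (⅙)*7*(½)*1) = -454*(-21 + 7/12) = -454*(-245/12) = 55615/6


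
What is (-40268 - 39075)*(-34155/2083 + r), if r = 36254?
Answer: -5989041876961/2083 ≈ -2.8752e+9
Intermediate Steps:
(-40268 - 39075)*(-34155/2083 + r) = (-40268 - 39075)*(-34155/2083 + 36254) = -79343*(-34155*1/2083 + 36254) = -79343*(-34155/2083 + 36254) = -79343*75482927/2083 = -5989041876961/2083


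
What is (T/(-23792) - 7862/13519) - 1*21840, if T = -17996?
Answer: -1756162443275/80411012 ≈ -21840.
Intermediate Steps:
(T/(-23792) - 7862/13519) - 1*21840 = (-17996/(-23792) - 7862/13519) - 1*21840 = (-17996*(-1/23792) - 7862*1/13519) - 21840 = (4499/5948 - 7862/13519) - 21840 = 14058805/80411012 - 21840 = -1756162443275/80411012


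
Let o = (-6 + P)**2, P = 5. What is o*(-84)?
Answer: -84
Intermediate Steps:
o = 1 (o = (-6 + 5)**2 = (-1)**2 = 1)
o*(-84) = 1*(-84) = -84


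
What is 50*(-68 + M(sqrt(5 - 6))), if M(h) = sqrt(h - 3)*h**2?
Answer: -3400 - 50*sqrt(-3 + I) ≈ -3414.2 - 87.766*I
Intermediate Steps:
M(h) = h**2*sqrt(-3 + h) (M(h) = sqrt(-3 + h)*h**2 = h**2*sqrt(-3 + h))
50*(-68 + M(sqrt(5 - 6))) = 50*(-68 + (sqrt(5 - 6))**2*sqrt(-3 + sqrt(5 - 6))) = 50*(-68 + (sqrt(-1))**2*sqrt(-3 + sqrt(-1))) = 50*(-68 + I**2*sqrt(-3 + I)) = 50*(-68 - sqrt(-3 + I)) = -3400 - 50*sqrt(-3 + I)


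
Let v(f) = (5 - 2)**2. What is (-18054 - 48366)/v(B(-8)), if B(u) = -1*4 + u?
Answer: -7380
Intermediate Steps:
B(u) = -4 + u
v(f) = 9 (v(f) = 3**2 = 9)
(-18054 - 48366)/v(B(-8)) = (-18054 - 48366)/9 = -66420*1/9 = -7380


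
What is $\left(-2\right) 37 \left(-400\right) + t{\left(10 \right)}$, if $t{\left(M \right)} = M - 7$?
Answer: $29603$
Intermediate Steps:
$t{\left(M \right)} = -7 + M$ ($t{\left(M \right)} = M - 7 = -7 + M$)
$\left(-2\right) 37 \left(-400\right) + t{\left(10 \right)} = \left(-2\right) 37 \left(-400\right) + \left(-7 + 10\right) = \left(-74\right) \left(-400\right) + 3 = 29600 + 3 = 29603$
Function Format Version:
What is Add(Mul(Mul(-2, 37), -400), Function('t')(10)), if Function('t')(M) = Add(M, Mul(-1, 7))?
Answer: 29603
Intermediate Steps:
Function('t')(M) = Add(-7, M) (Function('t')(M) = Add(M, -7) = Add(-7, M))
Add(Mul(Mul(-2, 37), -400), Function('t')(10)) = Add(Mul(Mul(-2, 37), -400), Add(-7, 10)) = Add(Mul(-74, -400), 3) = Add(29600, 3) = 29603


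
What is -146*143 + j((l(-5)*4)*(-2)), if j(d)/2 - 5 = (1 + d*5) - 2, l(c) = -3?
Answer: -20630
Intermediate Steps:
j(d) = 8 + 10*d (j(d) = 10 + 2*((1 + d*5) - 2) = 10 + 2*((1 + 5*d) - 2) = 10 + 2*(-1 + 5*d) = 10 + (-2 + 10*d) = 8 + 10*d)
-146*143 + j((l(-5)*4)*(-2)) = -146*143 + (8 + 10*(-3*4*(-2))) = -20878 + (8 + 10*(-12*(-2))) = -20878 + (8 + 10*24) = -20878 + (8 + 240) = -20878 + 248 = -20630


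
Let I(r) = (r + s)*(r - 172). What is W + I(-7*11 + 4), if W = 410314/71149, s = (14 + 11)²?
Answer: -9621780446/71149 ≈ -1.3523e+5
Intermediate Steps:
s = 625 (s = 25² = 625)
W = 410314/71149 (W = 410314*(1/71149) = 410314/71149 ≈ 5.7670)
I(r) = (-172 + r)*(625 + r) (I(r) = (r + 625)*(r - 172) = (625 + r)*(-172 + r) = (-172 + r)*(625 + r))
W + I(-7*11 + 4) = 410314/71149 + (-107500 + (-7*11 + 4)² + 453*(-7*11 + 4)) = 410314/71149 + (-107500 + (-77 + 4)² + 453*(-77 + 4)) = 410314/71149 + (-107500 + (-73)² + 453*(-73)) = 410314/71149 + (-107500 + 5329 - 33069) = 410314/71149 - 135240 = -9621780446/71149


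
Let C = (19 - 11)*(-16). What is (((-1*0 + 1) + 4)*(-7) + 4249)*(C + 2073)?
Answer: 8196230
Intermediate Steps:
C = -128 (C = 8*(-16) = -128)
(((-1*0 + 1) + 4)*(-7) + 4249)*(C + 2073) = (((-1*0 + 1) + 4)*(-7) + 4249)*(-128 + 2073) = (((0 + 1) + 4)*(-7) + 4249)*1945 = ((1 + 4)*(-7) + 4249)*1945 = (5*(-7) + 4249)*1945 = (-35 + 4249)*1945 = 4214*1945 = 8196230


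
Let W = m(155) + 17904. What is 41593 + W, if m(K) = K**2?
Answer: 83522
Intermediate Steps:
W = 41929 (W = 155**2 + 17904 = 24025 + 17904 = 41929)
41593 + W = 41593 + 41929 = 83522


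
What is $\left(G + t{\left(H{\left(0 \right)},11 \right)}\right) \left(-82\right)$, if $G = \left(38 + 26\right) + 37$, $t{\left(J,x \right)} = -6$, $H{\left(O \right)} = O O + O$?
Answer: $-7790$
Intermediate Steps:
$H{\left(O \right)} = O + O^{2}$ ($H{\left(O \right)} = O^{2} + O = O + O^{2}$)
$G = 101$ ($G = 64 + 37 = 101$)
$\left(G + t{\left(H{\left(0 \right)},11 \right)}\right) \left(-82\right) = \left(101 - 6\right) \left(-82\right) = 95 \left(-82\right) = -7790$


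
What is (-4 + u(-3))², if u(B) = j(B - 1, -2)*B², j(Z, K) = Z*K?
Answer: 4624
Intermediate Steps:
j(Z, K) = K*Z
u(B) = B²*(2 - 2*B) (u(B) = (-2*(B - 1))*B² = (-2*(-1 + B))*B² = (2 - 2*B)*B² = B²*(2 - 2*B))
(-4 + u(-3))² = (-4 + 2*(-3)²*(1 - 1*(-3)))² = (-4 + 2*9*(1 + 3))² = (-4 + 2*9*4)² = (-4 + 72)² = 68² = 4624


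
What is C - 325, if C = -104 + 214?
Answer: -215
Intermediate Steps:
C = 110
C - 325 = 110 - 325 = -215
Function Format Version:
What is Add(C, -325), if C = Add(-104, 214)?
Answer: -215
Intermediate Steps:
C = 110
Add(C, -325) = Add(110, -325) = -215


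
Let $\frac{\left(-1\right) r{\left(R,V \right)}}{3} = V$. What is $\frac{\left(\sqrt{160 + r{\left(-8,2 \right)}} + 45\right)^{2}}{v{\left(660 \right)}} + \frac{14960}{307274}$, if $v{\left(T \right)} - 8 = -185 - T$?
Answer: $- \frac{29864933}{11690379} - \frac{10 \sqrt{154}}{93} \approx -3.889$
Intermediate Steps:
$r{\left(R,V \right)} = - 3 V$
$v{\left(T \right)} = -177 - T$ ($v{\left(T \right)} = 8 - \left(185 + T\right) = -177 - T$)
$\frac{\left(\sqrt{160 + r{\left(-8,2 \right)}} + 45\right)^{2}}{v{\left(660 \right)}} + \frac{14960}{307274} = \frac{\left(\sqrt{160 - 6} + 45\right)^{2}}{-177 - 660} + \frac{14960}{307274} = \frac{\left(\sqrt{160 - 6} + 45\right)^{2}}{-177 - 660} + 14960 \cdot \frac{1}{307274} = \frac{\left(\sqrt{154} + 45\right)^{2}}{-837} + \frac{680}{13967} = \left(45 + \sqrt{154}\right)^{2} \left(- \frac{1}{837}\right) + \frac{680}{13967} = - \frac{\left(45 + \sqrt{154}\right)^{2}}{837} + \frac{680}{13967} = \frac{680}{13967} - \frac{\left(45 + \sqrt{154}\right)^{2}}{837}$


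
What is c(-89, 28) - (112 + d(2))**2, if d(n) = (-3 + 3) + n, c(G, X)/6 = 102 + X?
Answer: -12216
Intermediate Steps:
c(G, X) = 612 + 6*X (c(G, X) = 6*(102 + X) = 612 + 6*X)
d(n) = n (d(n) = 0 + n = n)
c(-89, 28) - (112 + d(2))**2 = (612 + 6*28) - (112 + 2)**2 = (612 + 168) - 1*114**2 = 780 - 1*12996 = 780 - 12996 = -12216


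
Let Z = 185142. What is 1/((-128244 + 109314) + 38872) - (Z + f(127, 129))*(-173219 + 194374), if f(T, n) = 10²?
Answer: -78148600118419/19942 ≈ -3.9188e+9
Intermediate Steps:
f(T, n) = 100
1/((-128244 + 109314) + 38872) - (Z + f(127, 129))*(-173219 + 194374) = 1/((-128244 + 109314) + 38872) - (185142 + 100)*(-173219 + 194374) = 1/(-18930 + 38872) - 185242*21155 = 1/19942 - 1*3918794510 = 1/19942 - 3918794510 = -78148600118419/19942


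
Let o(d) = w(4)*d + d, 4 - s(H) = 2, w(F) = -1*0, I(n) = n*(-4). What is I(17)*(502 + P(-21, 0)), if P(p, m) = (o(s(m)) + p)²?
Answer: -58684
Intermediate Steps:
I(n) = -4*n
w(F) = 0
s(H) = 2 (s(H) = 4 - 1*2 = 4 - 2 = 2)
o(d) = d (o(d) = 0*d + d = 0 + d = d)
P(p, m) = (2 + p)²
I(17)*(502 + P(-21, 0)) = (-4*17)*(502 + (2 - 21)²) = -68*(502 + (-19)²) = -68*(502 + 361) = -68*863 = -58684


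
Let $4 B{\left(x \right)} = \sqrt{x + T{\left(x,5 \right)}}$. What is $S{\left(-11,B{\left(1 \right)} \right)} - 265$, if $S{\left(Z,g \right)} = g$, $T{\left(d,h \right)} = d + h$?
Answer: $-265 + \frac{\sqrt{7}}{4} \approx -264.34$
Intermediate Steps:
$B{\left(x \right)} = \frac{\sqrt{5 + 2 x}}{4}$ ($B{\left(x \right)} = \frac{\sqrt{x + \left(x + 5\right)}}{4} = \frac{\sqrt{x + \left(5 + x\right)}}{4} = \frac{\sqrt{5 + 2 x}}{4}$)
$S{\left(-11,B{\left(1 \right)} \right)} - 265 = \frac{\sqrt{5 + 2 \cdot 1}}{4} - 265 = \frac{\sqrt{5 + 2}}{4} - 265 = \frac{\sqrt{7}}{4} - 265 = -265 + \frac{\sqrt{7}}{4}$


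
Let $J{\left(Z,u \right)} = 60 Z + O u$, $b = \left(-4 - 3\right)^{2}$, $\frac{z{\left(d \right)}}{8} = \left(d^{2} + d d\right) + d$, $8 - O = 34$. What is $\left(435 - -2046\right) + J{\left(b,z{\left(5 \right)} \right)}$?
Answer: $-6019$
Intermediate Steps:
$O = -26$ ($O = 8 - 34 = -26$)
$z{\left(d \right)} = 8 d + 16 d^{2}$ ($z{\left(d \right)} = 8 \left(\left(d^{2} + d d\right) + d\right) = 8 \left(\left(d^{2} + d^{2}\right) + d\right) = 8 \left(2 d^{2} + d\right) = 8 \left(d + 2 d^{2}\right) = 8 d + 16 d^{2}$)
$b = 49$ ($b = \left(-7\right)^{2} = 49$)
$J{\left(Z,u \right)} = - 26 u + 60 Z$ ($J{\left(Z,u \right)} = 60 Z - 26 u = - 26 u + 60 Z$)
$\left(435 - -2046\right) + J{\left(b,z{\left(5 \right)} \right)} = \left(435 - -2046\right) + \left(- 26 \cdot 8 \cdot 5 \left(1 + 2 \cdot 5\right) + 60 \cdot 49\right) = \left(435 + 2046\right) + \left(- 26 \cdot 8 \cdot 5 \left(1 + 10\right) + 2940\right) = 2481 + \left(- 26 \cdot 8 \cdot 5 \cdot 11 + 2940\right) = 2481 + \left(\left(-26\right) 440 + 2940\right) = 2481 + \left(-11440 + 2940\right) = 2481 - 8500 = -6019$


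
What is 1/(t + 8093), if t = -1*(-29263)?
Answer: 1/37356 ≈ 2.6769e-5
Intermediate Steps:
t = 29263
1/(t + 8093) = 1/(29263 + 8093) = 1/37356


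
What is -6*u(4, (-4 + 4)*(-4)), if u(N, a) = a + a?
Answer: 0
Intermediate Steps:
u(N, a) = 2*a
-6*u(4, (-4 + 4)*(-4)) = -12*(-4 + 4)*(-4) = -12*0*(-4) = -12*0 = -6*0 = 0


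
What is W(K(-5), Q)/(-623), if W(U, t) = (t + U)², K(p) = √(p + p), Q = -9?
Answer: -71/623 + 18*I*√10/623 ≈ -0.11396 + 0.091366*I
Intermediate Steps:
K(p) = √2*√p (K(p) = √(2*p) = √2*√p)
W(U, t) = (U + t)²
W(K(-5), Q)/(-623) = (√2*√(-5) - 9)²/(-623) = (√2*(I*√5) - 9)²*(-1/623) = (I*√10 - 9)²*(-1/623) = (-9 + I*√10)²*(-1/623) = -(-9 + I*√10)²/623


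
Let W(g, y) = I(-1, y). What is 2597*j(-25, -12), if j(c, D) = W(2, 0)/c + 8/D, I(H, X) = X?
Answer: -5194/3 ≈ -1731.3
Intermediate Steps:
W(g, y) = y
j(c, D) = 8/D (j(c, D) = 0/c + 8/D = 0 + 8/D = 8/D)
2597*j(-25, -12) = 2597*(8/(-12)) = 2597*(8*(-1/12)) = 2597*(-⅔) = -5194/3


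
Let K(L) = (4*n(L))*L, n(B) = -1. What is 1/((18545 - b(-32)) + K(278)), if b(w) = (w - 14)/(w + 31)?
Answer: 1/17387 ≈ 5.7514e-5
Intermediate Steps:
b(w) = (-14 + w)/(31 + w)
K(L) = -4*L (K(L) = (4*(-1))*L = -4*L)
1/((18545 - b(-32)) + K(278)) = 1/((18545 - (-14 - 32)/(31 - 32)) - 4*278) = 1/((18545 - (-46)/(-1)) - 1112) = 1/((18545 - (-1)*(-46)) - 1112) = 1/((18545 - 1*46) - 1112) = 1/((18545 - 46) - 1112) = 1/(18499 - 1112) = 1/17387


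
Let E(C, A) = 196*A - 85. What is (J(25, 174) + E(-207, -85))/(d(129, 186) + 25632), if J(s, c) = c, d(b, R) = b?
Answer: -16571/25761 ≈ -0.64326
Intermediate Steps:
E(C, A) = -85 + 196*A
(J(25, 174) + E(-207, -85))/(d(129, 186) + 25632) = (174 + (-85 + 196*(-85)))/(129 + 25632) = (174 + (-85 - 16660))/25761 = (174 - 16745)*(1/25761) = -16571*1/25761 = -16571/25761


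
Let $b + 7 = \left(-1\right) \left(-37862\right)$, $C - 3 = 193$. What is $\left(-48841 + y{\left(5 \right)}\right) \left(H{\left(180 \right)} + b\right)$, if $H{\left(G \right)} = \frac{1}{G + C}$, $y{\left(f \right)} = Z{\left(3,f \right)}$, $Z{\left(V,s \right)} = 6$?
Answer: $- \frac{695092044635}{376} \approx -1.8486 \cdot 10^{9}$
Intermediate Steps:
$C = 196$ ($C = 3 + 193 = 196$)
$y{\left(f \right)} = 6$
$H{\left(G \right)} = \frac{1}{196 + G}$ ($H{\left(G \right)} = \frac{1}{G + 196} = \frac{1}{196 + G}$)
$b = 37855$ ($b = -7 - -37862 = -7 + 37862 = 37855$)
$\left(-48841 + y{\left(5 \right)}\right) \left(H{\left(180 \right)} + b\right) = \left(-48841 + 6\right) \left(\frac{1}{196 + 180} + 37855\right) = - 48835 \left(\frac{1}{376} + 37855\right) = \left(-48835\right) \frac{14233481}{376} = - \frac{695092044635}{376}$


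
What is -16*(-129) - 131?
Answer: 1933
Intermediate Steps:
-16*(-129) - 131 = 2064 - 131 = 1933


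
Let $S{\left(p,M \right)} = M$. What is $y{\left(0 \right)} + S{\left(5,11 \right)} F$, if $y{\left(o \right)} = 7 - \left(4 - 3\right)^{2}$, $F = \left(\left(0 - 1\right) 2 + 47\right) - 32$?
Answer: $149$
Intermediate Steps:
$F = 13$ ($F = \left(\left(-1\right) 2 + 47\right) - 32 = \left(-2 + 47\right) - 32 = 45 - 32 = 13$)
$y{\left(o \right)} = 6$ ($y{\left(o \right)} = 7 - 1^{2} = 7 - 1 = 6$)
$y{\left(0 \right)} + S{\left(5,11 \right)} F = 6 + 11 \cdot 13 = 6 + 143 = 149$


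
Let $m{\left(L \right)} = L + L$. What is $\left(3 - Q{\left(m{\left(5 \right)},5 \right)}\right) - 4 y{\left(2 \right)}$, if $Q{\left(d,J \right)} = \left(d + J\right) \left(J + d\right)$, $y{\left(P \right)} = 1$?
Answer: $-226$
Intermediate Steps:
$m{\left(L \right)} = 2 L$
$Q{\left(d,J \right)} = \left(J + d\right)^{2}$ ($Q{\left(d,J \right)} = \left(J + d\right) \left(J + d\right) = \left(J + d\right)^{2}$)
$\left(3 - Q{\left(m{\left(5 \right)},5 \right)}\right) - 4 y{\left(2 \right)} = \left(3 - \left(5 + 2 \cdot 5\right)^{2}\right) - 4 = \left(3 - \left(5 + 10\right)^{2}\right) - 4 = \left(3 - 15^{2}\right) - 4 = \left(3 - 225\right) - 4 = -222 - 4 = -226$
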